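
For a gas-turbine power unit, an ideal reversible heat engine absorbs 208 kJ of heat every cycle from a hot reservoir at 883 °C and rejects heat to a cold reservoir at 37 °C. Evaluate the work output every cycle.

T_H = 883 °C → 883 + 273.15 = 1156.15 K.
T_C = 37 °C → 37 + 273.15 = 310.15 K.
The Carnot efficiency is η = 1 − T_C/T_H = 1 − 310.15/1156.15 = 0.7317.
W = η·Q_H = 0.7317 × 208 = 152 kJ.

W ≈ 152 kJ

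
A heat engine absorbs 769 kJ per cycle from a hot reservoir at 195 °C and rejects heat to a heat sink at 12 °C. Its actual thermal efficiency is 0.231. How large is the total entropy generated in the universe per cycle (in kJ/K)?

ΔS_univ ≈ 0.431 kJ/K

T_H = 195 °C → 195 + 273.15 = 468.15 K.
T_C = 12 °C → 12 + 273.15 = 285.15 K.
W = η·Q_H = 0.231 × 769 = 177.6 kJ, so Q_C = Q_H − W = 591.4 kJ.
Entropy balance on the reservoirs: −Q_H/T_H = -1.643 kJ/K, +Q_C/T_C = 2.074 kJ/K.
ΔS_univ = −Q_H/T_H + Q_C/T_C = 0.431 kJ/K (> 0, since η = 0.231 < η_Carnot = 0.391).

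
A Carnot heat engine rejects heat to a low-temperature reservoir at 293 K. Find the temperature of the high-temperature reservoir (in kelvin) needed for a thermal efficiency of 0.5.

T_H ≈ 586 K

From η = 1 − T_C/T_H, solving for T_H gives T_H = T_C/(1 − η) = 293.00/(1 − 0.5) = 586 K.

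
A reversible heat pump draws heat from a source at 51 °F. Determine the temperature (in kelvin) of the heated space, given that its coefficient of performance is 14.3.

T_H ≈ 305 K

T_C = 51 °F → (51 − 32) × 5/9 = 10.56 °C = 283.71 K.
COP_HP = T_H/(T_H − T_C) ⇒ T_H = T_C·COP_HP/(COP_HP − 1) = 283.71 × 14.3/(14.3 − 1) = 305 K.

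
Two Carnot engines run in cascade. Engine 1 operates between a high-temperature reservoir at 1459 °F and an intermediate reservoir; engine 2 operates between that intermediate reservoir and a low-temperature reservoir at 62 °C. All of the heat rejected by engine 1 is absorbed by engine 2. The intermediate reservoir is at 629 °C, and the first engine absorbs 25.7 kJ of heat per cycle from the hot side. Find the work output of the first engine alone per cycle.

T_H = 1459 °F → (1459 − 32) × 5/9 = 792.78 °C = 1065.93 K.
T_C = 62 °C → 62 + 273.15 = 335.15 K.
T_m = 629 °C → 629 + 273.15 = 902.15 K.
First-stage efficiency η₁ = 1 − T_m/T_H = 1 − 902.15/1065.93 = 0.1536.
W₁ = η₁·Q_H = 0.1536 × 25.7 = 3.95 kJ.

W₁ ≈ 3.95 kJ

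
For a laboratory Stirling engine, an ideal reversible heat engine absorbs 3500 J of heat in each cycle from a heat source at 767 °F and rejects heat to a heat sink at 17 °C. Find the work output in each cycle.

W ≈ 2010 J

T_H = 767 °F → (767 − 32) × 5/9 = 408.33 °C = 681.48 K.
T_C = 17 °C → 17 + 273.15 = 290.15 K.
For a reversible engine, η = 1 − T_C/T_H = 1 − 290.15/681.48 = 0.5742.
W = η·Q_H = 0.5742 × 3500 = 2010 J.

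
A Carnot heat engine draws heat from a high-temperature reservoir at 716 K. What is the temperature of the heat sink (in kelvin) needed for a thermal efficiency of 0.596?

T_C ≈ 289 K

From η = 1 − T_C/T_H, T_C = T_H·(1 − η) = 716.00 × (1 − 0.596) = 289 K.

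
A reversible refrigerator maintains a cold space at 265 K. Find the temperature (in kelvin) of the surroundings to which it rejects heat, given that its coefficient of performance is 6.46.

COP_R = T_C/(T_H − T_C) ⇒ T_H = T_C·(1 + 1/COP_R) = 265.00 × (1 + 1/6.46) = 306.0 K.

T_H ≈ 306.0 K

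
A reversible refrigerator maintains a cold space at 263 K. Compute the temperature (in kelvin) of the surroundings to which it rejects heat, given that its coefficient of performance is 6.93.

COP_R = T_C/(T_H − T_C) ⇒ T_H = T_C·(1 + 1/COP_R) = 263.00 × (1 + 1/6.93) = 301 K.

T_H ≈ 301 K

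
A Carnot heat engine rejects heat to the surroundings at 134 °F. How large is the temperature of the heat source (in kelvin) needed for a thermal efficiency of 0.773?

T_C = 134 °F → (134 − 32) × 5/9 = 56.67 °C = 329.82 K.
From η = 1 − T_C/T_H, solving for T_H gives T_H = T_C/(1 − η) = 329.82/(1 − 0.773) = 1450 K.

T_H ≈ 1450 K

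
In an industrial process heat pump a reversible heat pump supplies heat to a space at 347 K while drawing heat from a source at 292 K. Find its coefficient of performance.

COP_HP ≈ 6.31

COP_HP = T_H/(T_H − T_C) = 347.00/(347.00 − 292.00) = 6.31.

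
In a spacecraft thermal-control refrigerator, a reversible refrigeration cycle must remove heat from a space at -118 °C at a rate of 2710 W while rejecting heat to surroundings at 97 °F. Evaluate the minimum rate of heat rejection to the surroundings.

T_H = 97 °F → (97 − 32) × 5/9 = 36.11 °C = 309.26 K.
T_C = -118 °C → -118 + 273.15 = 155.15 K.
For a reversible cycle Q_H/Q_C = T_H/T_C, so Q_H = Q_C·T_H/T_C = 2710 × 309.26/155.15 = 5400 W.

Q̇_H ≈ 5400 W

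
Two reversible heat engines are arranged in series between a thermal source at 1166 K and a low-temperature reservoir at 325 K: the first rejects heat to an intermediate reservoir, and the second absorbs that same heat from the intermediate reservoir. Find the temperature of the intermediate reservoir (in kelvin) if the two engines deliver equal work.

For reversible stages Q_m = Q_H·(T_m/T_H). Setting W₁ = Q_H(1 − T_m/T_H) equal to W₂ = Q_m(1 − T_C/T_m) = Q_H·(T_m − T_C)/T_H gives T_H − T_m = T_m − T_C, so T_m = (T_H + T_C)/2 = (1166.00 + 325.00)/2 = 746 K.

T_m ≈ 746 K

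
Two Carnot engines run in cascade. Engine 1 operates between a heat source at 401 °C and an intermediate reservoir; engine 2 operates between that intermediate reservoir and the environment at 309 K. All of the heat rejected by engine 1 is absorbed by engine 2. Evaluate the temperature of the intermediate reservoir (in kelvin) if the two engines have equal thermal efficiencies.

T_m ≈ 456 K

T_H = 401 °C → 401 + 273.15 = 674.15 K.
Equal efficiencies require 1 − T_m/T_H = 1 − T_C/T_m, i.e. T_m/T_H = T_C/T_m, so T_m = √(T_H·T_C) = √(674.15 × 309.00) = 456 K.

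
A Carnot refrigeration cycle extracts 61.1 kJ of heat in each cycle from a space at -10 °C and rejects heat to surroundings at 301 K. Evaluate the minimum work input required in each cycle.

W_in ≈ 8.79 kJ

T_C = -10 °C → -10 + 273.15 = 263.15 K.
Carnot COP: COP_R = T_C/(T_H − T_C) = 263.15/37.85 = 6.9524.
W = Q_C/COP_R = 61.1/6.9524 = 8.79 kJ.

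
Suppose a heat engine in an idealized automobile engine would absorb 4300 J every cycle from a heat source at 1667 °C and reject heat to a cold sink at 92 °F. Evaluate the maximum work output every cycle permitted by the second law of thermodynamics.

W_max ≈ 3620 J

T_H = 1667 °C → 1667 + 273.15 = 1940.15 K.
T_C = 92 °F → (92 − 32) × 5/9 = 33.33 °C = 306.48 K.
No engine can exceed the Carnot limit: η_max = 1 − T_C/T_H = 1 − 306.48/1940.15 = 0.8420.
W_max = η_max · Q_H = 0.8420 × 4300 = 3620 J.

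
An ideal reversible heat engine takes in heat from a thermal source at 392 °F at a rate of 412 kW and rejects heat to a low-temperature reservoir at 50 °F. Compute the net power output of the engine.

T_H = 392 °F → (392 − 32) × 5/9 = 200.00 °C = 473.15 K.
T_C = 50 °F → (50 − 32) × 5/9 = 10.00 °C = 283.15 K.
η_rev = 1 − T_C/T_H = 1 − 283.15/473.15 = 0.4016.
W = η·Q_H = 0.4016 × 412 = 165 kW.

Ẇ ≈ 165 kW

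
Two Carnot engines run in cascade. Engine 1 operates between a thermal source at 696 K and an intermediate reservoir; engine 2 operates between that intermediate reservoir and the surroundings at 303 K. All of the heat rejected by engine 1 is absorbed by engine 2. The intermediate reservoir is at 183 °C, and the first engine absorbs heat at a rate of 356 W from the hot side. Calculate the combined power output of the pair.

Two reversible stages in series are equivalent to a single Carnot engine between T_H and T_C, so η_total = 1 − T_C/T_H = 1 − 303.00/696.00 = 0.5647.
W_total = η_total · Q_H = 0.5647 × 356 = 201 W.

Ẇ_total ≈ 201 W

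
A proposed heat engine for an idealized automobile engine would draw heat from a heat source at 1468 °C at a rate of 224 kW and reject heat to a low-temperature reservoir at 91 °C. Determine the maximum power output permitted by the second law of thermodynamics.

T_H = 1468 °C → 1468 + 273.15 = 1741.15 K.
T_C = 91 °C → 91 + 273.15 = 364.15 K.
No engine can exceed the Carnot limit: η_max = 1 − T_C/T_H = 1 − 364.15/1741.15 = 0.7909.
W_max = η_max · Q_H = 0.7909 × 224 = 177 kW.

Ẇ_max ≈ 177 kW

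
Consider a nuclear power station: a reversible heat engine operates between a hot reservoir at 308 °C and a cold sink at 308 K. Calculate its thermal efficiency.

T_H = 308 °C → 308 + 273.15 = 581.15 K.
η_rev = 1 − T_C/T_H = 1 − 308.00/581.15 = 0.470.

η ≈ 0.470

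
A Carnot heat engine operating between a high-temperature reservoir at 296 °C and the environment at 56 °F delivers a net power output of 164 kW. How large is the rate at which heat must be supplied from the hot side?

T_H = 296 °C → 296 + 273.15 = 569.15 K.
T_C = 56 °F → (56 − 32) × 5/9 = 13.33 °C = 286.48 K.
Carnot efficiency: η = 1 − T_C/T_H = 1 − 286.48/569.15 = 0.4966.
Q_H = W/η = 164/0.4966 = 330 kW.

Q̇_H ≈ 330 kW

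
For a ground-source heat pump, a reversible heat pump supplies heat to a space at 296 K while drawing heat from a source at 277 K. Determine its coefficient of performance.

COP_HP = T_H/(T_H − T_C) = 296.00/(296.00 − 277.00) = 15.6.

COP_HP ≈ 15.6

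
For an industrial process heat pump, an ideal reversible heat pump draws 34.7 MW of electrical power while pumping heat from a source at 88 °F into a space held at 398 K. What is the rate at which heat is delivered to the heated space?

T_C = 88 °F → (88 − 32) × 5/9 = 31.11 °C = 304.26 K.
For a reversible heat pump, COP_HP = T_H/(T_H − T_C) = 398.00/93.74 = 4.2458.
Q_H = COP_HP · W = 4.2458 × 34.7 = 147 MW.

Q̇_H ≈ 147 MW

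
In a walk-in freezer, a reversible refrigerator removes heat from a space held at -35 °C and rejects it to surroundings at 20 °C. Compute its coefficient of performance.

COP_R ≈ 4.33

T_H = 20 °C → 20 + 273.15 = 293.15 K.
T_C = -35 °C → -35 + 273.15 = 238.15 K.
COP_R = T_C/(T_H − T_C) = 238.15/(293.15 − 238.15) = 4.33.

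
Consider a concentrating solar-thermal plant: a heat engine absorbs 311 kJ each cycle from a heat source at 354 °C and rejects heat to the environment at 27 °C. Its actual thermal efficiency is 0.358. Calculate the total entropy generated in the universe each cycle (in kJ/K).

T_H = 354 °C → 354 + 273.15 = 627.15 K.
T_C = 27 °C → 27 + 273.15 = 300.15 K.
W = η·Q_H = 0.358 × 311 = 111.3 kJ, so Q_C = Q_H − W = 199.7 kJ.
Reservoir entropy changes: ΔS_H = −Q_H/T_H = −311/627.15 = -0.4959 kJ/K and ΔS_C = +Q_C/T_C = 199.7/300.15 = 0.6652 kJ/K.
ΔS_univ = −Q_H/T_H + Q_C/T_C = 0.169 kJ/K (> 0, since η = 0.358 < η_Carnot = 0.521).

ΔS_univ ≈ 0.169 kJ/K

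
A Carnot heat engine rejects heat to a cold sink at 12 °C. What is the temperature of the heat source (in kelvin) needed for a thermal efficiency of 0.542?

T_H ≈ 623 K

T_C = 12 °C → 12 + 273.15 = 285.15 K.
From η = 1 − T_C/T_H, solving for T_H gives T_H = T_C/(1 − η) = 285.15/(1 − 0.542) = 623 K.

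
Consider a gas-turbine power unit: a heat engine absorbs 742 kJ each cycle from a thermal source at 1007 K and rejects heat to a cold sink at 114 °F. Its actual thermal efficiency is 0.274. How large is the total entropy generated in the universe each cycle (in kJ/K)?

ΔS_univ ≈ 0.9534 kJ/K

T_C = 114 °F → (114 − 32) × 5/9 = 45.56 °C = 318.71 K.
W = η·Q_H = 0.274 × 742 = 203.3 kJ, so Q_C = Q_H − W = 538.7 kJ.
Entropy balance on the reservoirs: −Q_H/T_H = -0.7368 kJ/K, +Q_C/T_C = 1.690 kJ/K.
ΔS_univ = −Q_H/T_H + Q_C/T_C = 0.9534 kJ/K (> 0, since η = 0.274 < η_Carnot = 0.684).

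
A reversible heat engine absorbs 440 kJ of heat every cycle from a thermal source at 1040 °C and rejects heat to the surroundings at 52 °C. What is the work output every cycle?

W ≈ 331.1 kJ

T_H = 1040 °C → 1040 + 273.15 = 1313.15 K.
T_C = 52 °C → 52 + 273.15 = 325.15 K.
For a reversible engine, η = 1 − T_C/T_H = 1 − 325.15/1313.15 = 0.7524.
W = η·Q_H = 0.7524 × 440 = 331.1 kJ.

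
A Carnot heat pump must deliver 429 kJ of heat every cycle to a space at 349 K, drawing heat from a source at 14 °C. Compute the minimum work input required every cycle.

W_in ≈ 76.03 kJ

T_C = 14 °C → 14 + 273.15 = 287.15 K.
For a reversible heat pump, COP_HP = T_H/(T_H − T_C) = 349.00/61.85 = 5.6427.
W = Q_H/COP_HP = 429/5.6427 = 76.03 kJ.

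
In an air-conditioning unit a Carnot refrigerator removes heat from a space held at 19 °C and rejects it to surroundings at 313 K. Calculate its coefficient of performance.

COP_R ≈ 14.0

T_C = 19 °C → 19 + 273.15 = 292.15 K.
COP_R = T_C/(T_H − T_C) = 292.15/(313.00 − 292.15) = 14.0.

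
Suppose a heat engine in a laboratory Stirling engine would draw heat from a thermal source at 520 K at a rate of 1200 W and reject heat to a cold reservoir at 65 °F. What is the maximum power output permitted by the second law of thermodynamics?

T_C = 65 °F → (65 − 32) × 5/9 = 18.33 °C = 291.48 K.
By the Carnot theorem, η_max = 1 − T_C/T_H = 1 − 291.48/520.00 = 0.4395.
W_max = η_max · Q_H = 0.4395 × 1200 = 527.3 W.

Ẇ_max ≈ 527.3 W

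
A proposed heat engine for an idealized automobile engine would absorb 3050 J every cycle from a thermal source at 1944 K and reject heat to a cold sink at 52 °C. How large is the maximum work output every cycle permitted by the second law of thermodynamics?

T_C = 52 °C → 52 + 273.15 = 325.15 K.
The second-law ceiling is the Carnot efficiency, η_max = 1 − T_C/T_H = 1 − 325.15/1944.00 = 0.8327.
W_max = η_max · Q_H = 0.8327 × 3050 = 2540 J.

W_max ≈ 2540 J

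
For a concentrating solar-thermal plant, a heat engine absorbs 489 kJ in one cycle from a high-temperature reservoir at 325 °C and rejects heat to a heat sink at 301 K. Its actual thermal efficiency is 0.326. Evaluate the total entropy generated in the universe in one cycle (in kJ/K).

T_H = 325 °C → 325 + 273.15 = 598.15 K.
W = η·Q_H = 0.326 × 489 = 159.4 kJ, so Q_C = Q_H − W = 329.6 kJ.
The hot reservoir loses entropy Q_H/T_H = 489/598.15 = 0.8175 kJ/K; the cold reservoir gains Q_C/T_C = 329.6/301.00 = 1.095 kJ/K.
ΔS_univ = −Q_H/T_H + Q_C/T_C = 0.277 kJ/K (> 0, since η = 0.326 < η_Carnot = 0.497).

ΔS_univ ≈ 0.277 kJ/K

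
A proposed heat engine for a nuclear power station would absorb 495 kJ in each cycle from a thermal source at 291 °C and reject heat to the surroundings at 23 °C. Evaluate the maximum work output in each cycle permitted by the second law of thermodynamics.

W_max ≈ 235.2 kJ

T_H = 291 °C → 291 + 273.15 = 564.15 K.
T_C = 23 °C → 23 + 273.15 = 296.15 K.
No engine can exceed the Carnot limit: η_max = 1 − T_C/T_H = 1 − 296.15/564.15 = 0.4751.
W_max = η_max · Q_H = 0.4751 × 495 = 235.2 kJ.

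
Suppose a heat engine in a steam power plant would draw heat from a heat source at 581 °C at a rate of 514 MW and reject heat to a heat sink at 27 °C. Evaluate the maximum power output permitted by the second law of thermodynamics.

Ẇ_max ≈ 333 MW

T_H = 581 °C → 581 + 273.15 = 854.15 K.
T_C = 27 °C → 27 + 273.15 = 300.15 K.
By the Carnot theorem, η_max = 1 − T_C/T_H = 1 − 300.15/854.15 = 0.6486.
W_max = η_max · Q_H = 0.6486 × 514 = 333 MW.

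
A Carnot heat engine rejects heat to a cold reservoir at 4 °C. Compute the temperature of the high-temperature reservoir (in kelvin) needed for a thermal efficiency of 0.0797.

T_H ≈ 301 K

T_C = 4 °C → 4 + 273.15 = 277.15 K.
From η = 1 − T_C/T_H, solving for T_H gives T_H = T_C/(1 − η) = 277.15/(1 − 0.0797) = 301 K.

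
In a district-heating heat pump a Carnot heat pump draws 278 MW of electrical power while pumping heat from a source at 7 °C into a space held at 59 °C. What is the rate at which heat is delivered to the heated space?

Q̇_H ≈ 1776 MW

T_H = 59 °C → 59 + 273.15 = 332.15 K.
T_C = 7 °C → 7 + 273.15 = 280.15 K.
COP_HP = T_H/(T_H − T_C) = 332.15/52.00 = 6.3875.
Q_H = COP_HP · W = 6.3875 × 278 = 1776 MW.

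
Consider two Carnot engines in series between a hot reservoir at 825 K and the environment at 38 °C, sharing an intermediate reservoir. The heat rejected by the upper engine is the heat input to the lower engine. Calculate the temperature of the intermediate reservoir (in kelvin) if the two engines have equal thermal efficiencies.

T_C = 38 °C → 38 + 273.15 = 311.15 K.
Equal efficiencies require 1 − T_m/T_H = 1 − T_C/T_m, i.e. T_m/T_H = T_C/T_m, so T_m = √(T_H·T_C) = √(825.00 × 311.15) = 507 K.

T_m ≈ 507 K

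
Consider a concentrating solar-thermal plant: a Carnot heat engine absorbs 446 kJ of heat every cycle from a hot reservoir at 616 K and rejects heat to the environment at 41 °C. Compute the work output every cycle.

T_C = 41 °C → 41 + 273.15 = 314.15 K.
η_rev = 1 − T_C/T_H = 1 − 314.15/616.00 = 0.4900.
W = η·Q_H = 0.4900 × 446 = 219 kJ.

W ≈ 219 kJ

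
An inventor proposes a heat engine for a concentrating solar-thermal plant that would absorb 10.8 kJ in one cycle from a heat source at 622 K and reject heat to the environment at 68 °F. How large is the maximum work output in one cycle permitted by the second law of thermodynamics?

W_max ≈ 5.71 kJ

T_C = 68 °F → (68 − 32) × 5/9 = 20.00 °C = 293.15 K.
No engine can exceed the Carnot limit: η_max = 1 − T_C/T_H = 1 − 293.15/622.00 = 0.5287.
W_max = η_max · Q_H = 0.5287 × 10.8 = 5.71 kJ.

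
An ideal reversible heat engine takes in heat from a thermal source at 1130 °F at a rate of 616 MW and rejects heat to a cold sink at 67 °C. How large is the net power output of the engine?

Ẇ ≈ 378.7 MW

T_H = 1130 °F → (1130 − 32) × 5/9 = 610.00 °C = 883.15 K.
T_C = 67 °C → 67 + 273.15 = 340.15 K.
η_rev = 1 − T_C/T_H = 1 − 340.15/883.15 = 0.6148.
W = η·Q_H = 0.6148 × 616 = 378.7 MW.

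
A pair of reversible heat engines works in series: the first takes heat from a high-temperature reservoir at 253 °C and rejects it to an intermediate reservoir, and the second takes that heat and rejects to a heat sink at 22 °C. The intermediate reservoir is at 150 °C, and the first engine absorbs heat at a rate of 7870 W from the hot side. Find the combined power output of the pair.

Ẇ_total ≈ 3460 W

T_H = 253 °C → 253 + 273.15 = 526.15 K.
T_C = 22 °C → 22 + 273.15 = 295.15 K.
Two reversible stages in series are equivalent to a single Carnot engine between T_H and T_C, so η_total = 1 − T_C/T_H = 1 − 295.15/526.15 = 0.4390.
W_total = η_total · Q_H = 0.4390 × 7870 = 3460 W.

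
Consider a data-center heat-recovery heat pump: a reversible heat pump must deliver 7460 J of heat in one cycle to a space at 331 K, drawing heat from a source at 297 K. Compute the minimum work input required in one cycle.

W_in ≈ 766 J

COP_HP = T_H/(T_H − T_C) = 331.00/34.00 = 9.7353.
W = Q_H/COP_HP = 7460/9.7353 = 766 J.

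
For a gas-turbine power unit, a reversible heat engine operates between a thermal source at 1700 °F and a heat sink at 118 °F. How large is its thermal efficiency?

T_H = 1700 °F → (1700 − 32) × 5/9 = 926.67 °C = 1199.82 K.
T_C = 118 °F → (118 − 32) × 5/9 = 47.78 °C = 320.93 K.
For a reversible engine, η = 1 − T_C/T_H = 1 − 320.93/1199.82 = 0.733.

η ≈ 0.733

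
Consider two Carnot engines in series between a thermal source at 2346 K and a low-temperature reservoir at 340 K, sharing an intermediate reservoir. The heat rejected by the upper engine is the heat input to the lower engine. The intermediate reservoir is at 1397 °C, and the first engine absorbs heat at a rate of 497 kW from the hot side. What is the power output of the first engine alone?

Ẇ₁ ≈ 143 kW

T_m = 1397 °C → 1397 + 273.15 = 1670.15 K.
First-stage efficiency η₁ = 1 − T_m/T_H = 1 − 1670.15/2346.00 = 0.2881.
W₁ = η₁·Q_H = 0.2881 × 497 = 143 kW.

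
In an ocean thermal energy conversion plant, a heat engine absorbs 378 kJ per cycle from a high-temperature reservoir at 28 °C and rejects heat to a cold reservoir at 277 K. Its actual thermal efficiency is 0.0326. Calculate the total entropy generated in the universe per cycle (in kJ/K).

T_H = 28 °C → 28 + 273.15 = 301.15 K.
W = η·Q_H = 0.0326 × 378 = 12.32 kJ, so Q_C = Q_H − W = 365.7 kJ.
The hot reservoir loses entropy Q_H/T_H = 378/301.15 = 1.255 kJ/K; the cold reservoir gains Q_C/T_C = 365.7/277.00 = 1.320 kJ/K.
ΔS_univ = −Q_H/T_H + Q_C/T_C = 0.0649 kJ/K (> 0, since η = 0.0326 < η_Carnot = 0.080).

ΔS_univ ≈ 0.0649 kJ/K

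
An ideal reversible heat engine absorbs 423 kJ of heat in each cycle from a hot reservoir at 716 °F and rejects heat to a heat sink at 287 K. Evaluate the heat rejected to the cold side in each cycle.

T_H = 716 °F → (716 − 32) × 5/9 = 380.00 °C = 653.15 K.
Since the cycle is reversible, η = 1 − T_C/T_H = 1 − 287.00/653.15 = 0.5606.
For a reversible cycle Q_C/Q_H = T_C/T_H, so Q_C = 423 × 287.00/653.15 = 186 kJ.

Q_C ≈ 186 kJ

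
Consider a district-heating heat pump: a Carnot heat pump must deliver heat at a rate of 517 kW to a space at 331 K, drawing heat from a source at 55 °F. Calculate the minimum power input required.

T_C = 55 °F → (55 − 32) × 5/9 = 12.78 °C = 285.93 K.
For a reversible heat pump, COP_HP = T_H/(T_H − T_C) = 331.00/45.07 = 7.3438.
W = Q_H/COP_HP = 517/7.3438 = 70.40 kW.

Ẇ_in ≈ 70.40 kW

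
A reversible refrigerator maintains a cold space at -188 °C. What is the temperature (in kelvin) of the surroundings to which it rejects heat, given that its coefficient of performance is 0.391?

T_H ≈ 303 K

T_C = -188 °C → -188 + 273.15 = 85.15 K.
COP_R = T_C/(T_H − T_C) ⇒ T_H = T_C·(1 + 1/COP_R) = 85.15 × (1 + 1/0.391) = 303 K.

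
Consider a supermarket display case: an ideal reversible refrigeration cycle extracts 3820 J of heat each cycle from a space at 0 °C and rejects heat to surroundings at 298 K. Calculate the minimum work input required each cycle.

W_in ≈ 348 J

T_C = 0 °C → 0 + 273.15 = 273.15 K.
The reversible coefficient of performance is COP_R = T_C/(T_H − T_C) = 273.15/24.85 = 10.9920.
W = Q_C/COP_R = 3820/10.9920 = 348 J.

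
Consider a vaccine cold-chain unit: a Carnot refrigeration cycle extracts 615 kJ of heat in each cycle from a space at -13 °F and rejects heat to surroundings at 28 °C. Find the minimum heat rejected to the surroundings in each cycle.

T_H = 28 °C → 28 + 273.15 = 301.15 K.
T_C = -13 °F → (-13 − 32) × 5/9 = -25.00 °C = 248.15 K.
For a reversible cycle Q_H/Q_C = T_H/T_C, so Q_H = Q_C·T_H/T_C = 615 × 301.15/248.15 = 746 kJ.

Q_H ≈ 746 kJ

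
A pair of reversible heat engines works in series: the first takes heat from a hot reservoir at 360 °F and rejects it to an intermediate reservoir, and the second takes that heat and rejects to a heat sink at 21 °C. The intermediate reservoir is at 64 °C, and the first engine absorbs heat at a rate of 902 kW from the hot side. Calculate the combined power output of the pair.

T_H = 360 °F → (360 − 32) × 5/9 = 182.22 °C = 455.37 K.
T_C = 21 °C → 21 + 273.15 = 294.15 K.
Two reversible stages in series are equivalent to a single Carnot engine between T_H and T_C, so η_total = 1 − T_C/T_H = 1 − 294.15/455.37 = 0.3540.
W_total = η_total · Q_H = 0.3540 × 902 = 319.3 kW.

Ẇ_total ≈ 319.3 kW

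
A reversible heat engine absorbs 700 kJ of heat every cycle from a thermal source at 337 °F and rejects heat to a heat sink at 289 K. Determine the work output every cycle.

W ≈ 242.9 kJ

T_H = 337 °F → (337 − 32) × 5/9 = 169.44 °C = 442.59 K.
Since the cycle is reversible, η = 1 − T_C/T_H = 1 − 289.00/442.59 = 0.3470.
W = η·Q_H = 0.3470 × 700 = 242.9 kJ.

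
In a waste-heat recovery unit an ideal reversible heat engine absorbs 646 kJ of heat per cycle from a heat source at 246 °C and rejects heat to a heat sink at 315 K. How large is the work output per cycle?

T_H = 246 °C → 246 + 273.15 = 519.15 K.
Since the cycle is reversible, η = 1 − T_C/T_H = 1 − 315.00/519.15 = 0.3932.
W = η·Q_H = 0.3932 × 646 = 254 kJ.

W ≈ 254 kJ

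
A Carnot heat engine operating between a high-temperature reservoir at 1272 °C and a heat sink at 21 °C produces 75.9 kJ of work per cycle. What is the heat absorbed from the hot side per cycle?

T_H = 1272 °C → 1272 + 273.15 = 1545.15 K.
T_C = 21 °C → 21 + 273.15 = 294.15 K.
For a reversible engine, η = 1 − T_C/T_H = 1 − 294.15/1545.15 = 0.8096.
Q_H = W/η = 75.9/0.8096 = 93.7 kJ.

Q_H ≈ 93.7 kJ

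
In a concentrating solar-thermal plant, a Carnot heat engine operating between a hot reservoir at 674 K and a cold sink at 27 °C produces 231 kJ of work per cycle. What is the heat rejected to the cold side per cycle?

T_C = 27 °C → 27 + 273.15 = 300.15 K.
Since the cycle is reversible, η = 1 − T_C/T_H = 1 − 300.15/674.00 = 0.5547.
Since Q_C/Q_H = T_C/T_H and Q_H = W/η, Q_C = W·T_C/(T_H − T_C) = 231 × 300.15/373.85 = 185 kJ.

Q_C ≈ 185 kJ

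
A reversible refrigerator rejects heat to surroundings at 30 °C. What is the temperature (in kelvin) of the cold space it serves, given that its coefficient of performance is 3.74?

T_C ≈ 239.2 K

T_H = 30 °C → 30 + 273.15 = 303.15 K.
COP_R = T_C/(T_H − T_C) ⇒ T_C = T_H·COP_R/(1 + COP_R) = 303.15 × 3.74/(1 + 3.74) = 239.2 K.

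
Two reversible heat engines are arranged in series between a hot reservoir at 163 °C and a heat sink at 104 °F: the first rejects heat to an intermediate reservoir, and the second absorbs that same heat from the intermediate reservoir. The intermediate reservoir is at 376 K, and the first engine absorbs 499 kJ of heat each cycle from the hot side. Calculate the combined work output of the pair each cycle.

W_total ≈ 141 kJ

T_H = 163 °C → 163 + 273.15 = 436.15 K.
T_C = 104 °F → (104 − 32) × 5/9 = 40.00 °C = 313.15 K.
Two reversible stages in series are equivalent to a single Carnot engine between T_H and T_C, so η_total = 1 − T_C/T_H = 1 − 313.15/436.15 = 0.2820.
W_total = η_total · Q_H = 0.2820 × 499 = 141 kJ.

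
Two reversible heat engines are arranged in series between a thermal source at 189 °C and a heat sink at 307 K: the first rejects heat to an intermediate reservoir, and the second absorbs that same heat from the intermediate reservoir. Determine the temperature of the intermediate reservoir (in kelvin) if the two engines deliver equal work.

T_m ≈ 385 K

T_H = 189 °C → 189 + 273.15 = 462.15 K.
For reversible stages Q_m = Q_H·(T_m/T_H). Setting W₁ = Q_H(1 − T_m/T_H) equal to W₂ = Q_m(1 − T_C/T_m) = Q_H·(T_m − T_C)/T_H gives T_H − T_m = T_m − T_C, so T_m = (T_H + T_C)/2 = (462.15 + 307.00)/2 = 385 K.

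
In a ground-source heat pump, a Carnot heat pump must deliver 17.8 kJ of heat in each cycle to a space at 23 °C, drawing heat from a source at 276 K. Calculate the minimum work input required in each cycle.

T_H = 23 °C → 23 + 273.15 = 296.15 K.
For a reversible heat pump, COP_HP = T_H/(T_H − T_C) = 296.15/20.15 = 14.6973.
W = Q_H/COP_HP = 17.8/14.6973 = 1.21 kJ.

W_in ≈ 1.21 kJ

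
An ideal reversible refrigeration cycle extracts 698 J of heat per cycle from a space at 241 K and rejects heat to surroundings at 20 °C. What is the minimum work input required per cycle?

W_in ≈ 151.0 J

T_H = 20 °C → 20 + 273.15 = 293.15 K.
For a reversible refrigerator, COP_R = T_C/(T_H − T_C) = 241.00/52.15 = 4.6213.
W = Q_C/COP_R = 698/4.6213 = 151.0 J.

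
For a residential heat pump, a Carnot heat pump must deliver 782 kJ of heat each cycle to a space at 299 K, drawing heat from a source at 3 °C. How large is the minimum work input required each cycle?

T_C = 3 °C → 3 + 273.15 = 276.15 K.
Reversible heating COP: COP_HP = T_H/(T_H − T_C) = 299.00/22.85 = 13.0853.
W = Q_H/COP_HP = 782/13.0853 = 59.8 kJ.

W_in ≈ 59.8 kJ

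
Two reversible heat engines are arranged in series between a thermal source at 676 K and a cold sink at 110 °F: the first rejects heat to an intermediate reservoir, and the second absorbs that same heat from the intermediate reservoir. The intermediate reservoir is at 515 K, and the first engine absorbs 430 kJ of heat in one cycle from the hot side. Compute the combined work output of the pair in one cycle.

W_total ≈ 228.7 kJ

T_C = 110 °F → (110 − 32) × 5/9 = 43.33 °C = 316.48 K.
Two reversible stages in series are equivalent to a single Carnot engine between T_H and T_C, so η_total = 1 − T_C/T_H = 1 − 316.48/676.00 = 0.5318.
W_total = η_total · Q_H = 0.5318 × 430 = 228.7 kJ.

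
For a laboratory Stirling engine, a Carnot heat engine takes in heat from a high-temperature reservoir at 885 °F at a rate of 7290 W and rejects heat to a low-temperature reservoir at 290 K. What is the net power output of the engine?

Ẇ ≈ 4460 W

T_H = 885 °F → (885 − 32) × 5/9 = 473.89 °C = 747.04 K.
Carnot efficiency: η = 1 − T_C/T_H = 1 − 290.00/747.04 = 0.6118.
W = η·Q_H = 0.6118 × 7290 = 4460 W.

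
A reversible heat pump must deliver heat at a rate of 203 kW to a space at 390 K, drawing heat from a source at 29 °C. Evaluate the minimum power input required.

T_C = 29 °C → 29 + 273.15 = 302.15 K.
COP_HP = T_H/(T_H − T_C) = 390.00/87.85 = 4.4394.
W = Q_H/COP_HP = 203/4.4394 = 45.73 kW.

Ẇ_in ≈ 45.73 kW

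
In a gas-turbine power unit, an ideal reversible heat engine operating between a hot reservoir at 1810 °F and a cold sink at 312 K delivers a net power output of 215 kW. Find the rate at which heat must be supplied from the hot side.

Q̇_H ≈ 286 kW

T_H = 1810 °F → (1810 − 32) × 5/9 = 987.78 °C = 1260.93 K.
The Carnot efficiency is η = 1 − T_C/T_H = 1 − 312.00/1260.93 = 0.7526.
Q_H = W/η = 215/0.7526 = 286 kW.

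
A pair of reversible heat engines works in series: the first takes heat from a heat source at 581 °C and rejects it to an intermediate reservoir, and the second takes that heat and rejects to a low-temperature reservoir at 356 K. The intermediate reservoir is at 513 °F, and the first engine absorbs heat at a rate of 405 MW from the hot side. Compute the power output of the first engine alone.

Ẇ₁ ≈ 149 MW

T_H = 581 °C → 581 + 273.15 = 854.15 K.
T_m = 513 °F → (513 − 32) × 5/9 = 267.22 °C = 540.37 K.
First-stage efficiency η₁ = 1 − T_m/T_H = 1 − 540.37/854.15 = 0.3674.
W₁ = η₁·Q_H = 0.3674 × 405 = 149 MW.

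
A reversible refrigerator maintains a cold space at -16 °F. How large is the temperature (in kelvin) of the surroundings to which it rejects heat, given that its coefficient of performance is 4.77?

T_H ≈ 298 K

T_C = -16 °F → (-16 − 32) × 5/9 = -26.67 °C = 246.48 K.
COP_R = T_C/(T_H − T_C) ⇒ T_H = T_C·(1 + 1/COP_R) = 246.48 × (1 + 1/4.77) = 298 K.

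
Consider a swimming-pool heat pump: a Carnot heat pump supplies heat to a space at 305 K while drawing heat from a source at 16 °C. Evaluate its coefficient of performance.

T_C = 16 °C → 16 + 273.15 = 289.15 K.
The Carnot heat-pump COP is COP_HP = T_H/(T_H − T_C) = 305.00/(305.00 − 289.15) = 19.2.

COP_HP ≈ 19.2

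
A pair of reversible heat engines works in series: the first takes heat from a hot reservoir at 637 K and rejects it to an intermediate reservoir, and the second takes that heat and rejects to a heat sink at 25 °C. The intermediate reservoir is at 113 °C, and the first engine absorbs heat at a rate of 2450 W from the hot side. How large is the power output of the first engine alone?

T_C = 25 °C → 25 + 273.15 = 298.15 K.
T_m = 113 °C → 113 + 273.15 = 386.15 K.
First-stage efficiency η₁ = 1 − T_m/T_H = 1 − 386.15/637.00 = 0.3938.
W₁ = η₁·Q_H = 0.3938 × 2450 = 965 W.

Ẇ₁ ≈ 965 W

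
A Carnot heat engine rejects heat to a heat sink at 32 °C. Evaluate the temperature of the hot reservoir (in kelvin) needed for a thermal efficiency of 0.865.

T_H ≈ 2260 K

T_C = 32 °C → 32 + 273.15 = 305.15 K.
From η = 1 − T_C/T_H, solving for T_H gives T_H = T_C/(1 − η) = 305.15/(1 − 0.865) = 2260 K.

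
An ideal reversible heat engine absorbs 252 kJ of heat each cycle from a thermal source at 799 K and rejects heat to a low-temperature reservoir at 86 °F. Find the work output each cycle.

T_C = 86 °F → (86 − 32) × 5/9 = 30.00 °C = 303.15 K.
For a reversible engine, η = 1 − T_C/T_H = 1 − 303.15/799.00 = 0.6206.
W = η·Q_H = 0.6206 × 252 = 156 kJ.

W ≈ 156 kJ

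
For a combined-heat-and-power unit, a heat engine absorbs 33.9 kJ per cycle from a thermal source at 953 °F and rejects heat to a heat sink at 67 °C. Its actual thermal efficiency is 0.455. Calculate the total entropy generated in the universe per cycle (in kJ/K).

ΔS_univ ≈ 0.0111 kJ/K

T_H = 953 °F → (953 − 32) × 5/9 = 511.67 °C = 784.82 K.
T_C = 67 °C → 67 + 273.15 = 340.15 K.
W = η·Q_H = 0.455 × 33.9 = 15.42 kJ, so Q_C = Q_H − W = 18.48 kJ.
Entropy balance on the reservoirs: −Q_H/T_H = -0.04319 kJ/K, +Q_C/T_C = 0.05432 kJ/K.
ΔS_univ = −Q_H/T_H + Q_C/T_C = 0.0111 kJ/K (> 0, since η = 0.455 < η_Carnot = 0.567).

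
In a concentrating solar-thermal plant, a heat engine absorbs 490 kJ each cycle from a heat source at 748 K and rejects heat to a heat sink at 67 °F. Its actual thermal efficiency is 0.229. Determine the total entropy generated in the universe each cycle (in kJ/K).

ΔS_univ ≈ 0.636 kJ/K

T_C = 67 °F → (67 − 32) × 5/9 = 19.44 °C = 292.59 K.
W = η·Q_H = 0.229 × 490 = 112.2 kJ, so Q_C = Q_H − W = 377.8 kJ.
Entropy balance on the reservoirs: −Q_H/T_H = -0.6551 kJ/K, +Q_C/T_C = 1.291 kJ/K.
ΔS_univ = −Q_H/T_H + Q_C/T_C = 0.636 kJ/K (> 0, since η = 0.229 < η_Carnot = 0.609).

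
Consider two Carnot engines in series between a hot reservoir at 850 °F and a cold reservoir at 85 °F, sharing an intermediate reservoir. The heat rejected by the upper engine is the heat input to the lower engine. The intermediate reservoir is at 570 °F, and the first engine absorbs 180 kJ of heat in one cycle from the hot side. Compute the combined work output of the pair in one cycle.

T_H = 850 °F → (850 − 32) × 5/9 = 454.44 °C = 727.59 K.
T_C = 85 °F → (85 − 32) × 5/9 = 29.44 °C = 302.59 K.
Two reversible stages in series are equivalent to a single Carnot engine between T_H and T_C, so η_total = 1 − T_C/T_H = 1 − 302.59/727.59 = 0.5841.
W_total = η_total · Q_H = 0.5841 × 180 = 105 kJ.

W_total ≈ 105 kJ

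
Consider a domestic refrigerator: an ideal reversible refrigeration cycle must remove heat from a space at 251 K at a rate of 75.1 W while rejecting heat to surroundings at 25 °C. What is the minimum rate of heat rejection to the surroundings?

Q̇_H ≈ 89.21 W

T_H = 25 °C → 25 + 273.15 = 298.15 K.
For a reversible cycle Q_H/Q_C = T_H/T_C, so Q_H = Q_C·T_H/T_C = 75.1 × 298.15/251.00 = 89.21 W.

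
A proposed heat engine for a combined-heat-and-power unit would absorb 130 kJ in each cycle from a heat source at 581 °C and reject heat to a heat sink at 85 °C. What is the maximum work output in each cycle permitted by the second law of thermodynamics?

T_H = 581 °C → 581 + 273.15 = 854.15 K.
T_C = 85 °C → 85 + 273.15 = 358.15 K.
No engine can exceed the Carnot limit: η_max = 1 − T_C/T_H = 1 − 358.15/854.15 = 0.5807.
W_max = η_max · Q_H = 0.5807 × 130 = 75.49 kJ.

W_max ≈ 75.49 kJ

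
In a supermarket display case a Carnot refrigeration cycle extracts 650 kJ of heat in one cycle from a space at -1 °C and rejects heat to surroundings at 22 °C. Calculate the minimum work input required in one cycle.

T_H = 22 °C → 22 + 273.15 = 295.15 K.
T_C = -1 °C → -1 + 273.15 = 272.15 K.
Carnot COP: COP_R = T_C/(T_H − T_C) = 272.15/23.00 = 11.8326.
W = Q_C/COP_R = 650/11.8326 = 54.9 kJ.

W_in ≈ 54.9 kJ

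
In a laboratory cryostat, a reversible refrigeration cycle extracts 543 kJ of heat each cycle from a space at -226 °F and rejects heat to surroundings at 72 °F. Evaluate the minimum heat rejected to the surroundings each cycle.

T_H = 72 °F → (72 − 32) × 5/9 = 22.22 °C = 295.37 K.
T_C = -226 °F → (-226 − 32) × 5/9 = -143.33 °C = 129.82 K.
For a reversible cycle Q_H/Q_C = T_H/T_C, so Q_H = Q_C·T_H/T_C = 543 × 295.37/129.82 = 1235 kJ.

Q_H ≈ 1235 kJ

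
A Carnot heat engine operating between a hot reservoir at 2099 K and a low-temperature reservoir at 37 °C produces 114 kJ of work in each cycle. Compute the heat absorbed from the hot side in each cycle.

Q_H ≈ 133.8 kJ

T_C = 37 °C → 37 + 273.15 = 310.15 K.
Carnot efficiency: η = 1 − T_C/T_H = 1 − 310.15/2099.00 = 0.8522.
Q_H = W/η = 114/0.8522 = 133.8 kJ.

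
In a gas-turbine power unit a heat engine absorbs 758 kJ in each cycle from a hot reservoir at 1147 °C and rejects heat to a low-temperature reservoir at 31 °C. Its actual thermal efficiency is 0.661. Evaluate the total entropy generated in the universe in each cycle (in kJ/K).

ΔS_univ ≈ 0.311 kJ/K

T_H = 1147 °C → 1147 + 273.15 = 1420.15 K.
T_C = 31 °C → 31 + 273.15 = 304.15 K.
W = η·Q_H = 0.661 × 758 = 501.0 kJ, so Q_C = Q_H − W = 257.0 kJ.
The hot reservoir loses entropy Q_H/T_H = 758/1420.15 = 0.5337 kJ/K; the cold reservoir gains Q_C/T_C = 257.0/304.15 = 0.8449 kJ/K.
ΔS_univ = −Q_H/T_H + Q_C/T_C = 0.311 kJ/K (> 0, since η = 0.661 < η_Carnot = 0.786).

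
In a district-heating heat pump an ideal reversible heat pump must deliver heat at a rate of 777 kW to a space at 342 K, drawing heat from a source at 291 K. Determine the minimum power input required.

Ẇ_in ≈ 116 kW

COP_HP = T_H/(T_H − T_C) = 342.00/51.00 = 6.7059.
W = Q_H/COP_HP = 777/6.7059 = 116 kW.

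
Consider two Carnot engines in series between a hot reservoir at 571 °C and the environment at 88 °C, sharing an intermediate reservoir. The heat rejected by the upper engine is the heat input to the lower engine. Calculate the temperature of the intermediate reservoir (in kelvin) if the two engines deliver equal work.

T_H = 571 °C → 571 + 273.15 = 844.15 K.
T_C = 88 °C → 88 + 273.15 = 361.15 K.
For reversible stages Q_m = Q_H·(T_m/T_H). Setting W₁ = Q_H(1 − T_m/T_H) equal to W₂ = Q_m(1 − T_C/T_m) = Q_H·(T_m − T_C)/T_H gives T_H − T_m = T_m − T_C, so T_m = (T_H + T_C)/2 = (844.15 + 361.15)/2 = 603 K.

T_m ≈ 603 K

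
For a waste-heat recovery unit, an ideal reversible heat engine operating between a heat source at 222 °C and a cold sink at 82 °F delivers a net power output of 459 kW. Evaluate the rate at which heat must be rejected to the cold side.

T_H = 222 °C → 222 + 273.15 = 495.15 K.
T_C = 82 °F → (82 − 32) × 5/9 = 27.78 °C = 300.93 K.
The Carnot efficiency is η = 1 − T_C/T_H = 1 − 300.93/495.15 = 0.3922.
Since Q_C/Q_H = T_C/T_H and Q_H = W/η, Q_C = W·T_C/(T_H − T_C) = 459 × 300.93/194.22 = 711 kW.

Q̇_C ≈ 711 kW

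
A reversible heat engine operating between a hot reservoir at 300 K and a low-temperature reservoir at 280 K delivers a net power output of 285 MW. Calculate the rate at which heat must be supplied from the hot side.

Since the cycle is reversible, η = 1 − T_C/T_H = 1 − 280.00/300.00 = 0.0667.
Q_H = W/η = 285/0.0667 = 4280 MW.

Q̇_H ≈ 4280 MW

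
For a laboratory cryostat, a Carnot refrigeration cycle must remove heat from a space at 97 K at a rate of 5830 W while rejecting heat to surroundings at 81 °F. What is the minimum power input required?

Ẇ_in ≈ 12220 W

T_H = 81 °F → (81 − 32) × 5/9 = 27.22 °C = 300.37 K.
Carnot COP: COP_R = T_C/(T_H − T_C) = 97.00/203.37 = 0.4770.
W = Q_C/COP_R = 5830/0.4770 = 12220 W.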